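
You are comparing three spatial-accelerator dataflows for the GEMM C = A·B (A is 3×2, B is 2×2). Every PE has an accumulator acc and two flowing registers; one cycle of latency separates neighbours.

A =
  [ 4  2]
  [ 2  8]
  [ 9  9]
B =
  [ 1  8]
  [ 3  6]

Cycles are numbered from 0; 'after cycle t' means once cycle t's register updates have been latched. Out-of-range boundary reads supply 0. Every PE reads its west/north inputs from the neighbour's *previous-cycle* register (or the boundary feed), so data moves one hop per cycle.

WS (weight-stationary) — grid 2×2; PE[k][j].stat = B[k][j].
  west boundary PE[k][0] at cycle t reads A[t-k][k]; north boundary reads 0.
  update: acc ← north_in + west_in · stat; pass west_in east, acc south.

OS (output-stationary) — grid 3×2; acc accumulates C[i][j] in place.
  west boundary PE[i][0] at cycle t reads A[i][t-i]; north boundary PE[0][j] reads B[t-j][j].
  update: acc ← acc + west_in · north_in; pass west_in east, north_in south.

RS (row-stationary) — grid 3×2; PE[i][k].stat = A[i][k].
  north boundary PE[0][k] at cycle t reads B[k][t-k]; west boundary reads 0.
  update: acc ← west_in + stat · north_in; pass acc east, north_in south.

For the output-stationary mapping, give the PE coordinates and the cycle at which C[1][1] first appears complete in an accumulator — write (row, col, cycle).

(row, col, cycle) = (1, 1, 3)

Under OS, C[1][1] lands at PE[1][1]:
  @0  [1,1]  acc 0  |  →0  ↓0
  @1  [1,1]  acc 0  |  →0  ↓0
  @2  [1,1]  acc 16  |  →2  ↓8
  @3  [1,1]  acc 64  |  →8  ↓6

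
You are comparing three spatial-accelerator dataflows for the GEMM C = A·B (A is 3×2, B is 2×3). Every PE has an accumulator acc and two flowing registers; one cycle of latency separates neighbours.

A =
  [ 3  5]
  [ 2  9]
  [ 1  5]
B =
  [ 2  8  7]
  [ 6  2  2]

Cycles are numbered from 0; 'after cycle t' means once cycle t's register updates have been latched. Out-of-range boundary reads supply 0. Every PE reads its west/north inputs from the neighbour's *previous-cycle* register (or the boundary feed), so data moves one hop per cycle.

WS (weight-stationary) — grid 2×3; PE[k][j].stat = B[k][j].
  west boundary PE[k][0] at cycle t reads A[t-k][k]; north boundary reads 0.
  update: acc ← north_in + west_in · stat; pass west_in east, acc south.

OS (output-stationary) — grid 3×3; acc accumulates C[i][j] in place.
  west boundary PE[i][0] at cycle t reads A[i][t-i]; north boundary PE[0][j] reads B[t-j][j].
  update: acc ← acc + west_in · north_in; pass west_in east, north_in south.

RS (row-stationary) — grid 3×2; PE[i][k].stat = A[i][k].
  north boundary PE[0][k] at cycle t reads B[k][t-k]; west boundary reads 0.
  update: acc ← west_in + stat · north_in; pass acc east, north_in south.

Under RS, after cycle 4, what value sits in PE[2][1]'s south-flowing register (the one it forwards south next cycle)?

register = 2

Tracing RS — 3×2 array, target PE[2][1]:
  0: (1,1).acc=0  regs=<0,0>
  0: (2,0).acc=0  regs=<0,0>
  0: (2,1).acc=0  regs=<0,0>
  1: (1,1).acc=0  regs=<0,0>
  1: (2,0).acc=0  regs=<0,0>
  1: (2,1).acc=0  regs=<0,0>
  2: (1,1).acc=58  regs=<58,6>
  2: (2,0).acc=2  regs=<2,2>
  2: (2,1).acc=0  regs=<0,0>
  3: (1,1).acc=34  regs=<34,2>
  3: (2,0).acc=8  regs=<8,8>
  3: (2,1).acc=32  regs=<32,6>
  4: (1,1).acc=32  regs=<32,2>
  4: (2,0).acc=7  regs=<7,7>
  4: (2,1).acc=18  regs=<18,2>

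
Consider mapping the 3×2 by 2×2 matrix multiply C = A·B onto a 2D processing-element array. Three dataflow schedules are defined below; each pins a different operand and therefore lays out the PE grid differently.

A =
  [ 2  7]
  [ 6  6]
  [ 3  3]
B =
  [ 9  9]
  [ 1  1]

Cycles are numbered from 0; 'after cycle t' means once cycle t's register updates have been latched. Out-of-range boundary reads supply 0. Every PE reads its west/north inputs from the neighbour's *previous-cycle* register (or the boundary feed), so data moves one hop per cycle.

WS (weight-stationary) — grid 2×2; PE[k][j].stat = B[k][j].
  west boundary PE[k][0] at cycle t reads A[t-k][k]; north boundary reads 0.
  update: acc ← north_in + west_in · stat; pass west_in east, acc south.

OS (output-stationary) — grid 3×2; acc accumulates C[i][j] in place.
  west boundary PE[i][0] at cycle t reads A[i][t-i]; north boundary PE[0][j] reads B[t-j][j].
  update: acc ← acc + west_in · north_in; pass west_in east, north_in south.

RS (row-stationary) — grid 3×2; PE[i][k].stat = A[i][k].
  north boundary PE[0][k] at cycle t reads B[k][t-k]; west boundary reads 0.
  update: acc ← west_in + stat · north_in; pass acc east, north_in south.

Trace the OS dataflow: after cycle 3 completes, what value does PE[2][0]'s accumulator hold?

OS (3×2). Following PE[2][0] plus its west/north inputs:
  t=0 PE[1][0]: acc=0 h=0 v=0
  t=0 PE[2][0]: acc=0 h=0 v=0
  t=1 PE[1][0]: acc=54 h=6 v=9
  t=1 PE[2][0]: acc=0 h=0 v=0
  t=2 PE[1][0]: acc=60 h=6 v=1
  t=2 PE[2][0]: acc=27 h=3 v=9
  t=3 PE[1][0]: acc=60 h=0 v=0
  t=3 PE[2][0]: acc=30 h=3 v=1

PE[2][0].acc = 30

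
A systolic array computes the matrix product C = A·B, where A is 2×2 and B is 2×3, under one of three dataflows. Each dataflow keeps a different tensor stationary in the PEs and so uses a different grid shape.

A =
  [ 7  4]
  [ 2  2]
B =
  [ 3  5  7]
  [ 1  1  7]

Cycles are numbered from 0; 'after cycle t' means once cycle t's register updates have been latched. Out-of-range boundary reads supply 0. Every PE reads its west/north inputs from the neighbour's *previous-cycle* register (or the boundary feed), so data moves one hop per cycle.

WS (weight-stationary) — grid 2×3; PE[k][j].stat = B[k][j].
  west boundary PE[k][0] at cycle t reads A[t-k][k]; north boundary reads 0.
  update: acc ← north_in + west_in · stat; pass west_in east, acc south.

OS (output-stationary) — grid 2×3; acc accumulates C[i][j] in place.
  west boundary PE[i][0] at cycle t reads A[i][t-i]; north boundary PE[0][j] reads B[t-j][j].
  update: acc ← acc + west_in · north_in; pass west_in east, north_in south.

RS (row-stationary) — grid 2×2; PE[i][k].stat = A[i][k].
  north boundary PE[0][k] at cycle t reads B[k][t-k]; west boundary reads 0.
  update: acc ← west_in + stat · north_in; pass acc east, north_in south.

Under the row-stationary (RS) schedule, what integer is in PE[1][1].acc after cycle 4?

PE[1][1].acc = 28

RS (2×2). Following PE[1][1] plus its west/north inputs:
  c0 r0c1: 0 / 0 / 0
  c0 r1c0: 0 / 0 / 0
  c0 r1c1: 0 / 0 / 0
  c1 r0c1: 25 / 25 / 1
  c1 r1c0: 6 / 6 / 3
  c1 r1c1: 0 / 0 / 0
  c2 r0c1: 39 / 39 / 1
  c2 r1c0: 10 / 10 / 5
  c2 r1c1: 8 / 8 / 1
  c3 r0c1: 77 / 77 / 7
  c3 r1c0: 14 / 14 / 7
  c3 r1c1: 12 / 12 / 1
  c4 r0c1: 0 / 0 / 0
  c4 r1c0: 0 / 0 / 0
  c4 r1c1: 28 / 28 / 7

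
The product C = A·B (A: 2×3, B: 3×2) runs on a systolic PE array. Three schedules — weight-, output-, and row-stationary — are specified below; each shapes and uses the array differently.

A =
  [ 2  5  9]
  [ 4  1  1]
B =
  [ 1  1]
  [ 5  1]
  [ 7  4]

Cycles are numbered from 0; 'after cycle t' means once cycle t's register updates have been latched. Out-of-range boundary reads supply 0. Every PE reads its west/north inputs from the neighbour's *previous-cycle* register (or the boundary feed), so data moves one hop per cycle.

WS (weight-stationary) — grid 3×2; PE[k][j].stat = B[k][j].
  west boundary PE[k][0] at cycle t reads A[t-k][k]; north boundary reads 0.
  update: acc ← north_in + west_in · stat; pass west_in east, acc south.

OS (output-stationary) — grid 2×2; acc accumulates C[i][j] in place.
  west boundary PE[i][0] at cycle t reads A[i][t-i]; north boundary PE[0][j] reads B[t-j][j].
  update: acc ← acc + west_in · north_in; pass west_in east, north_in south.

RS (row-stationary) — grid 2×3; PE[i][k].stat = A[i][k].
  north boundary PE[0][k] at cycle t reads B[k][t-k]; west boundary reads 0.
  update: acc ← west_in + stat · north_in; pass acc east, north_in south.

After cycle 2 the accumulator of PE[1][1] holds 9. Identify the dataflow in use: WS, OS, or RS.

— WS: 3×2; PE[1][1] trace:
  @0  [1,1]  acc 0  |  →0  ↓0
  @1  [1,1]  acc 0  |  →0  ↓0
  @2  [1,1]  acc 7  |  →5  ↓7
— OS: 2×2; PE[1][1] trace:
  @0  [1,1]  acc 0  |  →0  ↓0
  @1  [1,1]  acc 0  |  →0  ↓0
  @2  [1,1]  acc 4  |  →4  ↓1
— RS: 2×3; PE[1][1] trace:
  @0  [1,1]  acc 0  |  →0  ↓0
  @1  [1,1]  acc 0  |  →0  ↓0
  @2  [1,1]  acc 9  |  →9  ↓5

dataflow = RS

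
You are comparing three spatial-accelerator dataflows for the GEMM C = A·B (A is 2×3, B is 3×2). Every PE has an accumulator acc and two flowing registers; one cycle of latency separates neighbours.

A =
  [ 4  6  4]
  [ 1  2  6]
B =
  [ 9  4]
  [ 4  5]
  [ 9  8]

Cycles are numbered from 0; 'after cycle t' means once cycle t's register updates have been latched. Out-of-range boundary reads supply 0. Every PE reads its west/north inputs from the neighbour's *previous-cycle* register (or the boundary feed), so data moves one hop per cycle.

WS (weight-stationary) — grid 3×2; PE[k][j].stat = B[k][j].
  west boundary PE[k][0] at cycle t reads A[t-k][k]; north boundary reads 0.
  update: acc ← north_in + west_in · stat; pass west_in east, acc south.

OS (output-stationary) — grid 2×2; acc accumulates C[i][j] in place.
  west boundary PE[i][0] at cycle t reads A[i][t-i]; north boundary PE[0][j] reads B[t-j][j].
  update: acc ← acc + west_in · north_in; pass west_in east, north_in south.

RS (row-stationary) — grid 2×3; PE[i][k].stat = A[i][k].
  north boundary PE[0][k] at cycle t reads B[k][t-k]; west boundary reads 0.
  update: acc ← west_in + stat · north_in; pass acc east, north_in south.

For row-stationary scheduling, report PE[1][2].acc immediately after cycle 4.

PE[1][2].acc = 62

Tracing RS — 2×3 array, target PE[1][2]:
  after 0 — PE[0][2] acc=0, pass-E 0, pass-S 0
  after 0 — PE[1][1] acc=0, pass-E 0, pass-S 0
  after 0 — PE[1][2] acc=0, pass-E 0, pass-S 0
  after 1 — PE[0][2] acc=0, pass-E 0, pass-S 0
  after 1 — PE[1][1] acc=0, pass-E 0, pass-S 0
  after 1 — PE[1][2] acc=0, pass-E 0, pass-S 0
  after 2 — PE[0][2] acc=96, pass-E 96, pass-S 9
  after 2 — PE[1][1] acc=17, pass-E 17, pass-S 4
  after 2 — PE[1][2] acc=0, pass-E 0, pass-S 0
  after 3 — PE[0][2] acc=78, pass-E 78, pass-S 8
  after 3 — PE[1][1] acc=14, pass-E 14, pass-S 5
  after 3 — PE[1][2] acc=71, pass-E 71, pass-S 9
  after 4 — PE[0][2] acc=0, pass-E 0, pass-S 0
  after 4 — PE[1][1] acc=0, pass-E 0, pass-S 0
  after 4 — PE[1][2] acc=62, pass-E 62, pass-S 8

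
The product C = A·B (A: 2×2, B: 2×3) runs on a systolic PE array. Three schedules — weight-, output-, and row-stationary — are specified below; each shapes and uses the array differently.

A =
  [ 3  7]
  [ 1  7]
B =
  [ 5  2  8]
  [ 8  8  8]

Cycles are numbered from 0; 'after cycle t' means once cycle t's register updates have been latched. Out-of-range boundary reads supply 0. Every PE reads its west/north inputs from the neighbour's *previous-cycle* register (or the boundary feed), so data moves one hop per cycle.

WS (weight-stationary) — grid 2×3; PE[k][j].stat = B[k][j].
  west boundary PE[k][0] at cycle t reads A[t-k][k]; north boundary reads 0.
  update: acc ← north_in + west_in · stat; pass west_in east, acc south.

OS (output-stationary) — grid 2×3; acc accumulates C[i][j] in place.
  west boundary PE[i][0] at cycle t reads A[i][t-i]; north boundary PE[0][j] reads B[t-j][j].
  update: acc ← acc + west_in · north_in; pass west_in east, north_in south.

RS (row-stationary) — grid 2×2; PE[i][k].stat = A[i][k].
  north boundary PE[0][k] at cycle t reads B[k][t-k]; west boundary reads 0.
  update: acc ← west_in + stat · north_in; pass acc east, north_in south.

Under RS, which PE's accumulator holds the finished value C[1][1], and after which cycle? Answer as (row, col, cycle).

(row, col, cycle) = (1, 1, 3)

RS: C[1][1] accumulates in PE[1][1]:
  [0] (1,1) acc=0 (h:0 v:0)
  [1] (1,1) acc=0 (h:0 v:0)
  [2] (1,1) acc=61 (h:61 v:8)
  [3] (1,1) acc=58 (h:58 v:8)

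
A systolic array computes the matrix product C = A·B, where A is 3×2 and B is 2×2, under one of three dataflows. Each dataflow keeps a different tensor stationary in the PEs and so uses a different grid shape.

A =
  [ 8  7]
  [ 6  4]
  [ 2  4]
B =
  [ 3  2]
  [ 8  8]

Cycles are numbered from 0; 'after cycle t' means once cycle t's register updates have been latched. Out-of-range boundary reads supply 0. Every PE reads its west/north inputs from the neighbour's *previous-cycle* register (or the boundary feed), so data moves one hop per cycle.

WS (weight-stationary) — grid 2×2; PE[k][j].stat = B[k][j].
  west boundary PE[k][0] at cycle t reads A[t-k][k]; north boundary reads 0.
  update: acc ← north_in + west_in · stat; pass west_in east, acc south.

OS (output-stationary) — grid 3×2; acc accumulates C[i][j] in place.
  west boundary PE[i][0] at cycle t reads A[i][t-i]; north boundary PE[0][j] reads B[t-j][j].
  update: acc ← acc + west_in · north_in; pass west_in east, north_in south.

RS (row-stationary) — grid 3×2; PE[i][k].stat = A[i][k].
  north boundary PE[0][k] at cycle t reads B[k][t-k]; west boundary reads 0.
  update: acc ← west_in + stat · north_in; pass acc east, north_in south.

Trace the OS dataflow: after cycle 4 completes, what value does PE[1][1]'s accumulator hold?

PE[1][1].acc = 44

OS (3×2). Following PE[1][1] plus its west/north inputs:
  step 0 · PE0,1: acc=0; fwd→0 fwd↓0
  step 0 · PE1,0: acc=0; fwd→0 fwd↓0
  step 0 · PE1,1: acc=0; fwd→0 fwd↓0
  step 1 · PE0,1: acc=16; fwd→8 fwd↓2
  step 1 · PE1,0: acc=18; fwd→6 fwd↓3
  step 1 · PE1,1: acc=0; fwd→0 fwd↓0
  step 2 · PE0,1: acc=72; fwd→7 fwd↓8
  step 2 · PE1,0: acc=50; fwd→4 fwd↓8
  step 2 · PE1,1: acc=12; fwd→6 fwd↓2
  step 3 · PE0,1: acc=72; fwd→0 fwd↓0
  step 3 · PE1,0: acc=50; fwd→0 fwd↓0
  step 3 · PE1,1: acc=44; fwd→4 fwd↓8
  step 4 · PE0,1: acc=72; fwd→0 fwd↓0
  step 4 · PE1,0: acc=50; fwd→0 fwd↓0
  step 4 · PE1,1: acc=44; fwd→0 fwd↓0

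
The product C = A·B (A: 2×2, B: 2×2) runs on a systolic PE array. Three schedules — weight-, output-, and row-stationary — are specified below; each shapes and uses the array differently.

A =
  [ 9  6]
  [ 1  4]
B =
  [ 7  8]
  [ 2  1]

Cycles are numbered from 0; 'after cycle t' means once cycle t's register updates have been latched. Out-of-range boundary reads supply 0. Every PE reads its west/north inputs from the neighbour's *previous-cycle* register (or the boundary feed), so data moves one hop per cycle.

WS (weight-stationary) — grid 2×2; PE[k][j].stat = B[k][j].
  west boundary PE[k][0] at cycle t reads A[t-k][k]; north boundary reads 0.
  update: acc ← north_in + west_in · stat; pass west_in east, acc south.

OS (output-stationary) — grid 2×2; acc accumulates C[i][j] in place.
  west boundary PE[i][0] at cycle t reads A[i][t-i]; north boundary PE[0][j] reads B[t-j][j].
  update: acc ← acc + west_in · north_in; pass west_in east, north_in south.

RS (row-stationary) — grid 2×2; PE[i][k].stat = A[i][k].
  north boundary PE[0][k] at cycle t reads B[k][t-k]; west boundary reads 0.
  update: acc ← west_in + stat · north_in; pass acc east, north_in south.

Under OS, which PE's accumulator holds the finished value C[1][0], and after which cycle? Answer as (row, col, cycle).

(row, col, cycle) = (1, 0, 2)

Under OS, C[1][0] lands at PE[1][0]:
  t=0 PE[1][0]: acc=0 h=0 v=0
  t=1 PE[1][0]: acc=7 h=1 v=7
  t=2 PE[1][0]: acc=15 h=4 v=2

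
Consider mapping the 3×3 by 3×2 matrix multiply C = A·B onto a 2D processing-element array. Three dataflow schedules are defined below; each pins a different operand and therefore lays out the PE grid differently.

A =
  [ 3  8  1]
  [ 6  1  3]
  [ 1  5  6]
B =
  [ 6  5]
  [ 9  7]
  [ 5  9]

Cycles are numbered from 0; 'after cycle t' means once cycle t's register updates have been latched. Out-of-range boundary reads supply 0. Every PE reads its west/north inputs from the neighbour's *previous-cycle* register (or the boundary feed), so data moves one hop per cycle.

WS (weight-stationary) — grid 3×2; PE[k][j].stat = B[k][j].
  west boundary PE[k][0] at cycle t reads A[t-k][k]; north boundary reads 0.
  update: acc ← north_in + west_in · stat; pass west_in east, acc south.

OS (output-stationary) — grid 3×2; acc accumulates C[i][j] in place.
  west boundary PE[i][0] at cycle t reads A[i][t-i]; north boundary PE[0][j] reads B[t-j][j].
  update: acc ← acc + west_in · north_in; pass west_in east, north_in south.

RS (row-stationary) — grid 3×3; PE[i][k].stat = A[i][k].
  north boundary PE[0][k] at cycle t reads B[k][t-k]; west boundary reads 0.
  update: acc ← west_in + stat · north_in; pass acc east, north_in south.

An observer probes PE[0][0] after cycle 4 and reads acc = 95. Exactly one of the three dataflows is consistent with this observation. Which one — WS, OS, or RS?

— WS: 3×2; PE[0][0] trace:
  [0] (0,0) acc=18 (h:3 v:18)
  [1] (0,0) acc=36 (h:6 v:36)
  [2] (0,0) acc=6 (h:1 v:6)
  [3] (0,0) acc=0 (h:0 v:0)
  [4] (0,0) acc=0 (h:0 v:0)
— OS: 3×2; PE[0][0] trace:
  [0] (0,0) acc=18 (h:3 v:6)
  [1] (0,0) acc=90 (h:8 v:9)
  [2] (0,0) acc=95 (h:1 v:5)
  [3] (0,0) acc=95 (h:0 v:0)
  [4] (0,0) acc=95 (h:0 v:0)
— RS: 3×3; PE[0][0] trace:
  [0] (0,0) acc=18 (h:18 v:6)
  [1] (0,0) acc=15 (h:15 v:5)
  [2] (0,0) acc=0 (h:0 v:0)
  [3] (0,0) acc=0 (h:0 v:0)
  [4] (0,0) acc=0 (h:0 v:0)

dataflow = OS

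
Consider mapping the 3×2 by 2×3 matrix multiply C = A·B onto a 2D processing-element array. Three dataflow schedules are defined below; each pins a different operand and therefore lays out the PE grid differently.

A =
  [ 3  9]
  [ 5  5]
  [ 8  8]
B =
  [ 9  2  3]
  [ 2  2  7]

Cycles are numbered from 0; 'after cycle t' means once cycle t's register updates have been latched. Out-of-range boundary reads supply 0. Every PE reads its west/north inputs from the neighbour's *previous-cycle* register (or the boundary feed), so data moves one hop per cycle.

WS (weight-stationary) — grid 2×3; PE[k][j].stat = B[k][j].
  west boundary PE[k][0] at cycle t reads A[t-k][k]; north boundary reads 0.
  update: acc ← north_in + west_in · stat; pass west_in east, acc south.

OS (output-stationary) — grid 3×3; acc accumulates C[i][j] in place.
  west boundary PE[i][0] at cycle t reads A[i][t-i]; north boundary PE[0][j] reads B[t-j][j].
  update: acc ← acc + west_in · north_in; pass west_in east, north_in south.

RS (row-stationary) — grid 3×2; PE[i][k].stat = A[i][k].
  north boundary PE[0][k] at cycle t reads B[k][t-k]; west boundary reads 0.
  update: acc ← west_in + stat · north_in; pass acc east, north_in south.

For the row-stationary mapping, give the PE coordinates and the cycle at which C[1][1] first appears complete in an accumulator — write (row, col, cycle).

(row, col, cycle) = (1, 1, 3)

RS — PE[1][1] is where C[1][1] collects:
  c0 r1c1: 0 / 0 / 0
  c1 r1c1: 0 / 0 / 0
  c2 r1c1: 55 / 55 / 2
  c3 r1c1: 20 / 20 / 2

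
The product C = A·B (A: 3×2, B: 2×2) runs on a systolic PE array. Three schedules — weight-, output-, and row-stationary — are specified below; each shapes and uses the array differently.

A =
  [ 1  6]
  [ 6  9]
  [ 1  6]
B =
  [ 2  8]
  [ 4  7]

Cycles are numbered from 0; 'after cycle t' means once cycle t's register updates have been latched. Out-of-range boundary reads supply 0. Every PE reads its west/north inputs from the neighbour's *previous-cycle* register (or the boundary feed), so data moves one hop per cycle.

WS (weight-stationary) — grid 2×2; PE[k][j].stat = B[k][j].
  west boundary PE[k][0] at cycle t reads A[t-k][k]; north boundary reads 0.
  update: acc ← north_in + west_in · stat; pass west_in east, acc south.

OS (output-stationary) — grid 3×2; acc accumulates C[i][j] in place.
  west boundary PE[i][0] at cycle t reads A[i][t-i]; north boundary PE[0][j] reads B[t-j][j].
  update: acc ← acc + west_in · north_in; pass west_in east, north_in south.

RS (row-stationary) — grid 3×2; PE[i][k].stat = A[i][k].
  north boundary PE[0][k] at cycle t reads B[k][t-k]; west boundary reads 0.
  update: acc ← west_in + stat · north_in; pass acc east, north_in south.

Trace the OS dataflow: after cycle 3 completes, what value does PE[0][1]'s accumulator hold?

PE[0][1].acc = 50

OS (3×2). Following PE[0][1] plus its west/north inputs:
  cycle 0: PE[0][0] → acc 2, east 1, south 2
  cycle 0: PE[0][1] → acc 0, east 0, south 0
  cycle 1: PE[0][0] → acc 26, east 6, south 4
  cycle 1: PE[0][1] → acc 8, east 1, south 8
  cycle 2: PE[0][0] → acc 26, east 0, south 0
  cycle 2: PE[0][1] → acc 50, east 6, south 7
  cycle 3: PE[0][0] → acc 26, east 0, south 0
  cycle 3: PE[0][1] → acc 50, east 0, south 0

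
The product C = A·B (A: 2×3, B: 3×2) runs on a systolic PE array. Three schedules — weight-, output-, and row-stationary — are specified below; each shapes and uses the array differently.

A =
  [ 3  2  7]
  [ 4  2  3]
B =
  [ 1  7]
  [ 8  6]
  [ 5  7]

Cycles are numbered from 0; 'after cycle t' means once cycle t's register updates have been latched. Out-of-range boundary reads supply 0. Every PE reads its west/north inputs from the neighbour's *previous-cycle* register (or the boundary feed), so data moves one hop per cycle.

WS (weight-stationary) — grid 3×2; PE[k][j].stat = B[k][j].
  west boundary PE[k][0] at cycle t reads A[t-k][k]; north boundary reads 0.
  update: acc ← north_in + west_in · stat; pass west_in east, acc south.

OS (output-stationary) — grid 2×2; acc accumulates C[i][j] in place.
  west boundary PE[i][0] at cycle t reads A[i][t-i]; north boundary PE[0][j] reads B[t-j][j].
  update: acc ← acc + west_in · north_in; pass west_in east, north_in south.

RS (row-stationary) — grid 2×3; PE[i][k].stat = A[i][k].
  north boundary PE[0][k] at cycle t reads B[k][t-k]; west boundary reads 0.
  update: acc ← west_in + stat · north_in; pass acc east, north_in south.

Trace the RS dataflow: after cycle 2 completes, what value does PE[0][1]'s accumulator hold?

PE[0][1].acc = 33

RS on a 2×3 grid — tracing PE[0][1] and its feeders:
  after 0 — PE[0][0] acc=3, pass-E 3, pass-S 1
  after 0 — PE[0][1] acc=0, pass-E 0, pass-S 0
  after 1 — PE[0][0] acc=21, pass-E 21, pass-S 7
  after 1 — PE[0][1] acc=19, pass-E 19, pass-S 8
  after 2 — PE[0][0] acc=0, pass-E 0, pass-S 0
  after 2 — PE[0][1] acc=33, pass-E 33, pass-S 6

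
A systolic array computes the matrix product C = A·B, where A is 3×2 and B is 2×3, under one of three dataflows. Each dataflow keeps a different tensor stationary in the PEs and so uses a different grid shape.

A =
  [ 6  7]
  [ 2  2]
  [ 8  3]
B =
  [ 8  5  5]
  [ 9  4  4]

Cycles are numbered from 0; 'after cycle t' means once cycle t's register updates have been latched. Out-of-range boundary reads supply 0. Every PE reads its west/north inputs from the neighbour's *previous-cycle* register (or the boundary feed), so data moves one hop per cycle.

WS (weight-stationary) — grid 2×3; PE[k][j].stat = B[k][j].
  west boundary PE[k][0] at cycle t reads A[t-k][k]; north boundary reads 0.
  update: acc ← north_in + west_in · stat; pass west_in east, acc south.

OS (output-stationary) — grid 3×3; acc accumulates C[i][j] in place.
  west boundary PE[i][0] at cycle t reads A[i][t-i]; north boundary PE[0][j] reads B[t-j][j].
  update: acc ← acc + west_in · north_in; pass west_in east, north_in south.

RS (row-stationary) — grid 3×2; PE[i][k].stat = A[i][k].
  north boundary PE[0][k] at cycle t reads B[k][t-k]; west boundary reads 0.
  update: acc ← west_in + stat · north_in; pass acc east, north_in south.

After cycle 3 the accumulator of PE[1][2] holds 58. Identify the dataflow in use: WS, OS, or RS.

WS [2×3] PE[1][2] across cycles:
  step 0 · PE1,2: acc=0; fwd→0 fwd↓0
  step 1 · PE1,2: acc=0; fwd→0 fwd↓0
  step 2 · PE1,2: acc=0; fwd→0 fwd↓0
  step 3 · PE1,2: acc=58; fwd→7 fwd↓58
OS [3×3] PE[1][2] across cycles:
  step 0 · PE1,2: acc=0; fwd→0 fwd↓0
  step 1 · PE1,2: acc=0; fwd→0 fwd↓0
  step 2 · PE1,2: acc=0; fwd→0 fwd↓0
  step 3 · PE1,2: acc=10; fwd→2 fwd↓5
— RS: 3×2 array has no PE[1][2].

dataflow = WS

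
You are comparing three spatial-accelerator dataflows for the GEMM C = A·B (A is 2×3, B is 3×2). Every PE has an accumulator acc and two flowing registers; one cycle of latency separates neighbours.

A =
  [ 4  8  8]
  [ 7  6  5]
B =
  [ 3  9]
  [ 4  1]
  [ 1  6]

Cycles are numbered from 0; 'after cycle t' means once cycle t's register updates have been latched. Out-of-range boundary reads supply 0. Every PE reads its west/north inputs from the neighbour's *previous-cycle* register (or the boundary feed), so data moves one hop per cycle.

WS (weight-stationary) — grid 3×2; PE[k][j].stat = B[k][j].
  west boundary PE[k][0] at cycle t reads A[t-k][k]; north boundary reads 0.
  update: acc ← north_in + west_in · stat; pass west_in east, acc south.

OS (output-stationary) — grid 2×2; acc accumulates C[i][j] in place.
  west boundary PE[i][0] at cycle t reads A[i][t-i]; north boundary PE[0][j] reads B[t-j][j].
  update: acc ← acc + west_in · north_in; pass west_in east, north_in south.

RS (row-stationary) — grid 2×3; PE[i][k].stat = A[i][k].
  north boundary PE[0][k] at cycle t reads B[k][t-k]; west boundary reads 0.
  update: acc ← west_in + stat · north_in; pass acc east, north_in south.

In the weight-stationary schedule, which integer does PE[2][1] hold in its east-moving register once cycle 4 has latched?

register = 5

WS 3×2: PE[2][1] cycle-by-cycle (with neighbour feeds):
  [0] (1,1) acc=0 (h:0 v:0)
  [0] (2,0) acc=0 (h:0 v:0)
  [0] (2,1) acc=0 (h:0 v:0)
  [1] (1,1) acc=0 (h:0 v:0)
  [1] (2,0) acc=0 (h:0 v:0)
  [1] (2,1) acc=0 (h:0 v:0)
  [2] (1,1) acc=44 (h:8 v:44)
  [2] (2,0) acc=52 (h:8 v:52)
  [2] (2,1) acc=0 (h:0 v:0)
  [3] (1,1) acc=69 (h:6 v:69)
  [3] (2,0) acc=50 (h:5 v:50)
  [3] (2,1) acc=92 (h:8 v:92)
  [4] (1,1) acc=0 (h:0 v:0)
  [4] (2,0) acc=0 (h:0 v:0)
  [4] (2,1) acc=99 (h:5 v:99)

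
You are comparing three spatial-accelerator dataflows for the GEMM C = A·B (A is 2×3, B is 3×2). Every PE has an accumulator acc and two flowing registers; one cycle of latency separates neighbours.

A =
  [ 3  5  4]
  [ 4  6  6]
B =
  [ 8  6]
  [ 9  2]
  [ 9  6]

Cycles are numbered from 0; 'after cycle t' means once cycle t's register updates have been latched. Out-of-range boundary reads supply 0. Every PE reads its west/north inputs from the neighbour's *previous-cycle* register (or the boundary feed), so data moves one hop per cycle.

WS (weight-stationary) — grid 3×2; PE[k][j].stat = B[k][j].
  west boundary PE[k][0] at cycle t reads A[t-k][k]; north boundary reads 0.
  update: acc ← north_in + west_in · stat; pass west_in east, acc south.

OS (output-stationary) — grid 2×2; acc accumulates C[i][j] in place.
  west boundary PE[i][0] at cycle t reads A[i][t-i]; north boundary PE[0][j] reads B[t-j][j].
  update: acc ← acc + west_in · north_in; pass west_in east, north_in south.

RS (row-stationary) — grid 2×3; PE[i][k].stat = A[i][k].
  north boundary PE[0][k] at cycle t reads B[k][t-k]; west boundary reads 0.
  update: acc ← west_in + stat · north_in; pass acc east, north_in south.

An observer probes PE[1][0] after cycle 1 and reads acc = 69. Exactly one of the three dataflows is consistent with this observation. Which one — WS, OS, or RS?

dataflow = WS

Under WS (3×2), PE[1][0]:
  c0 r1c0: 0 / 0 / 0
  c1 r1c0: 69 / 5 / 69
Under OS (2×2), PE[1][0]:
  c0 r1c0: 0 / 0 / 0
  c1 r1c0: 32 / 4 / 8
Under RS (2×3), PE[1][0]:
  c0 r1c0: 0 / 0 / 0
  c1 r1c0: 32 / 32 / 8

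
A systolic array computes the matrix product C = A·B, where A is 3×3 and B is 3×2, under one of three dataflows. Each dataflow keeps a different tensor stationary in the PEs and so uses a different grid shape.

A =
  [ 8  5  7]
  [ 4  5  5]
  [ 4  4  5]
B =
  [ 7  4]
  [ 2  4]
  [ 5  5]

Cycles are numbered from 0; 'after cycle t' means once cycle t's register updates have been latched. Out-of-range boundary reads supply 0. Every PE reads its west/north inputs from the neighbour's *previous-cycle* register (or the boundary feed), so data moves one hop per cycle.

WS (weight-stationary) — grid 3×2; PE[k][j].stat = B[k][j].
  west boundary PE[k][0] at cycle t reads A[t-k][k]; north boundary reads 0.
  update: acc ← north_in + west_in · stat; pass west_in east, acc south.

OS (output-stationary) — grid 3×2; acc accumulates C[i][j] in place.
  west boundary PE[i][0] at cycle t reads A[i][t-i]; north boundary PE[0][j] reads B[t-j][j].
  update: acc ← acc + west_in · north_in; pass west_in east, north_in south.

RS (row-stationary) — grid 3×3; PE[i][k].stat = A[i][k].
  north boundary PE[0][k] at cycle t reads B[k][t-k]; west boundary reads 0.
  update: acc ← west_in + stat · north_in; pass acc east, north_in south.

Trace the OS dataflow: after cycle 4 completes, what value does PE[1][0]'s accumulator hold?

PE[1][0].acc = 63

Tracing OS — 3×2 array, target PE[1][0]:
  after 0 — PE[0][0] acc=56, pass-E 8, pass-S 7
  after 0 — PE[1][0] acc=0, pass-E 0, pass-S 0
  after 1 — PE[0][0] acc=66, pass-E 5, pass-S 2
  after 1 — PE[1][0] acc=28, pass-E 4, pass-S 7
  after 2 — PE[0][0] acc=101, pass-E 7, pass-S 5
  after 2 — PE[1][0] acc=38, pass-E 5, pass-S 2
  after 3 — PE[0][0] acc=101, pass-E 0, pass-S 0
  after 3 — PE[1][0] acc=63, pass-E 5, pass-S 5
  after 4 — PE[0][0] acc=101, pass-E 0, pass-S 0
  after 4 — PE[1][0] acc=63, pass-E 0, pass-S 0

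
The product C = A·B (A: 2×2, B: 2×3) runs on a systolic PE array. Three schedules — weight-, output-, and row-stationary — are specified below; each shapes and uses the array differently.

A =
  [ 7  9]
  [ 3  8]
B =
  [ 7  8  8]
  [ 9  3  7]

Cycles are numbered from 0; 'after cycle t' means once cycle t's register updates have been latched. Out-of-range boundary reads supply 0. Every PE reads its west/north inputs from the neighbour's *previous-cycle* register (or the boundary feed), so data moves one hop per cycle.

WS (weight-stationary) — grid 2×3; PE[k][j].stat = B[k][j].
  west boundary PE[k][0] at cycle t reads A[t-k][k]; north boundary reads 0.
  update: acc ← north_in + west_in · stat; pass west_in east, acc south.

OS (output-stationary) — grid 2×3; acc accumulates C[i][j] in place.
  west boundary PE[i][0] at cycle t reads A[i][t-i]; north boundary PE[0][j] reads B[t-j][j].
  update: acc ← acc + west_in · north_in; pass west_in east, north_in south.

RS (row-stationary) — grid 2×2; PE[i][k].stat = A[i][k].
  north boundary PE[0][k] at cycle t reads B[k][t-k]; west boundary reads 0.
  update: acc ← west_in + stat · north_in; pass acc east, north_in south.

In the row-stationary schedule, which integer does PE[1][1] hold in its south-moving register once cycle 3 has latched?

RS (2×2). Following PE[1][1] plus its west/north inputs:
  step 0 · PE0,1: acc=0; fwd→0 fwd↓0
  step 0 · PE1,0: acc=0; fwd→0 fwd↓0
  step 0 · PE1,1: acc=0; fwd→0 fwd↓0
  step 1 · PE0,1: acc=130; fwd→130 fwd↓9
  step 1 · PE1,0: acc=21; fwd→21 fwd↓7
  step 1 · PE1,1: acc=0; fwd→0 fwd↓0
  step 2 · PE0,1: acc=83; fwd→83 fwd↓3
  step 2 · PE1,0: acc=24; fwd→24 fwd↓8
  step 2 · PE1,1: acc=93; fwd→93 fwd↓9
  step 3 · PE0,1: acc=119; fwd→119 fwd↓7
  step 3 · PE1,0: acc=24; fwd→24 fwd↓8
  step 3 · PE1,1: acc=48; fwd→48 fwd↓3

register = 3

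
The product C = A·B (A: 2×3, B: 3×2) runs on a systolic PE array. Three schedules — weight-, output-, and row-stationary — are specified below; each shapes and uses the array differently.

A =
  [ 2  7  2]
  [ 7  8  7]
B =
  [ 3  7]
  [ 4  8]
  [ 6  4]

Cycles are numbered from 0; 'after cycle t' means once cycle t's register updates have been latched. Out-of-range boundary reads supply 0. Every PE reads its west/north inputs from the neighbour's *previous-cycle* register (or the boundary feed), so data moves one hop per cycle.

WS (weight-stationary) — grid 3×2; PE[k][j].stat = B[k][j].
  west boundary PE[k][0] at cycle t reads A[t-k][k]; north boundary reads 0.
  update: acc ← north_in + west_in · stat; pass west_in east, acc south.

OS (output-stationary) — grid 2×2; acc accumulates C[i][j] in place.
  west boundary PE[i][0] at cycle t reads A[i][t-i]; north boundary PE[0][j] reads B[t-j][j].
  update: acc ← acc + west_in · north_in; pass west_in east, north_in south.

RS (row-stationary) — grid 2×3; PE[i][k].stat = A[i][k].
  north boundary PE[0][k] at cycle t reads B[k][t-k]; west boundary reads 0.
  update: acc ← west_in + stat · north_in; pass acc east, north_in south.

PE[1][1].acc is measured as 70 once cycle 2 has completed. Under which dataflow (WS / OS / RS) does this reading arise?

WS [3×2] PE[1][1] across cycles:
  t=0 PE[1][1]: acc=0 h=0 v=0
  t=1 PE[1][1]: acc=0 h=0 v=0
  t=2 PE[1][1]: acc=70 h=7 v=70
OS [2×2] PE[1][1] across cycles:
  t=0 PE[1][1]: acc=0 h=0 v=0
  t=1 PE[1][1]: acc=0 h=0 v=0
  t=2 PE[1][1]: acc=49 h=7 v=7
RS [2×3] PE[1][1] across cycles:
  t=0 PE[1][1]: acc=0 h=0 v=0
  t=1 PE[1][1]: acc=0 h=0 v=0
  t=2 PE[1][1]: acc=53 h=53 v=4

dataflow = WS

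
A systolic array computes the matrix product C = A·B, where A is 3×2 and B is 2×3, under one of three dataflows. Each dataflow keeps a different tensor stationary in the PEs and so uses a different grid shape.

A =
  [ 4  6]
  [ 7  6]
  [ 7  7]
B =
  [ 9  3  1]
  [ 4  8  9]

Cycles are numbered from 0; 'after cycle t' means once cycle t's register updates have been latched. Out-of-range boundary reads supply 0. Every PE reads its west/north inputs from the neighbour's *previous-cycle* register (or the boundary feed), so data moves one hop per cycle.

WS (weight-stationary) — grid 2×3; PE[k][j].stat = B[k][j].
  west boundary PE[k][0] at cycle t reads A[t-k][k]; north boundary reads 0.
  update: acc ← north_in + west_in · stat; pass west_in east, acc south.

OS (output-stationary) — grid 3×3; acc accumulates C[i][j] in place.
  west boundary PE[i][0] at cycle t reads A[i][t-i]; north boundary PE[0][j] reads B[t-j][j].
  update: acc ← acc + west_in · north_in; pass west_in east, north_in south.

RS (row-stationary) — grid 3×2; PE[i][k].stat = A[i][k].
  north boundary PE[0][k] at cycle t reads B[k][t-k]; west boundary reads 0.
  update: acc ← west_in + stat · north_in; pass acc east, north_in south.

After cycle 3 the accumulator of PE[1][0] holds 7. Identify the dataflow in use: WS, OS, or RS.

WS [2×3] PE[1][0] across cycles:
  t=0 PE[1][0]: acc=0 h=0 v=0
  t=1 PE[1][0]: acc=60 h=6 v=60
  t=2 PE[1][0]: acc=87 h=6 v=87
  t=3 PE[1][0]: acc=91 h=7 v=91
OS [3×3] PE[1][0] across cycles:
  t=0 PE[1][0]: acc=0 h=0 v=0
  t=1 PE[1][0]: acc=63 h=7 v=9
  t=2 PE[1][0]: acc=87 h=6 v=4
  t=3 PE[1][0]: acc=87 h=0 v=0
RS [3×2] PE[1][0] across cycles:
  t=0 PE[1][0]: acc=0 h=0 v=0
  t=1 PE[1][0]: acc=63 h=63 v=9
  t=2 PE[1][0]: acc=21 h=21 v=3
  t=3 PE[1][0]: acc=7 h=7 v=1

dataflow = RS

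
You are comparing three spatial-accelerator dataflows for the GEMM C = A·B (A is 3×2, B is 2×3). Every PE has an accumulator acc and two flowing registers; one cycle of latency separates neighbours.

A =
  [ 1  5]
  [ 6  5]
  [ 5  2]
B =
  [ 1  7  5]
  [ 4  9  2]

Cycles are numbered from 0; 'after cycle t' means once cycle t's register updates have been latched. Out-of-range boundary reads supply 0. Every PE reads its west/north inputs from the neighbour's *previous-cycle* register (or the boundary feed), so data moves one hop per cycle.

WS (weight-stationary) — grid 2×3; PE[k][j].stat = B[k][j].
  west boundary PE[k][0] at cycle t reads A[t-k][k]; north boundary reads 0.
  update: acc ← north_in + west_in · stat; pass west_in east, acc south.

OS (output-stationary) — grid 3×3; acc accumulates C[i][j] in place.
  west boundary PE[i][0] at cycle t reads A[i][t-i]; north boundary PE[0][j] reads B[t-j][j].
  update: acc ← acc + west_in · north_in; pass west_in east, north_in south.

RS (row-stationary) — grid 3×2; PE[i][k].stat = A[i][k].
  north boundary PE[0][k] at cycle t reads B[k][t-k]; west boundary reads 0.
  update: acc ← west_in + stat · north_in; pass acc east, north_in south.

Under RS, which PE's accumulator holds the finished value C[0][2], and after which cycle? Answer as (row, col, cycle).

(row, col, cycle) = (0, 1, 3)

RS: C[0][2] accumulates in PE[0][1]:
  cycle 0: PE[0][1] → acc 0, east 0, south 0
  cycle 1: PE[0][1] → acc 21, east 21, south 4
  cycle 2: PE[0][1] → acc 52, east 52, south 9
  cycle 3: PE[0][1] → acc 15, east 15, south 2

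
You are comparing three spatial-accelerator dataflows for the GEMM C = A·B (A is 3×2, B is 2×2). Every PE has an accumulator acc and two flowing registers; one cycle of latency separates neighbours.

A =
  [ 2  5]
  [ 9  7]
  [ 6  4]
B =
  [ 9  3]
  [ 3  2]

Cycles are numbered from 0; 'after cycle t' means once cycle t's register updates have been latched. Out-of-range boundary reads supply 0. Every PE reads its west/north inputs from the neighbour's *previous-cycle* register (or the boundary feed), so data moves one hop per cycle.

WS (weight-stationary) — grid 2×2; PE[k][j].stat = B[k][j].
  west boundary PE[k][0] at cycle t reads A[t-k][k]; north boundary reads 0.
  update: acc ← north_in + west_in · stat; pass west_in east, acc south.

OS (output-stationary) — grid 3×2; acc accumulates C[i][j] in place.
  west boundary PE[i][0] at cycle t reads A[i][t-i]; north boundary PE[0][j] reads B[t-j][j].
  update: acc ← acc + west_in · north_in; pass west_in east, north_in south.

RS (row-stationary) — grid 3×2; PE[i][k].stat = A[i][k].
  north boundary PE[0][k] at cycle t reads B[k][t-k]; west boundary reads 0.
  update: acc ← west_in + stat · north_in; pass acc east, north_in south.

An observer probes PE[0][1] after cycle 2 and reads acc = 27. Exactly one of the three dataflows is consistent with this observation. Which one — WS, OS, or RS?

Under WS (2×2), PE[0][1]:
  step 0 · PE0,1: acc=0; fwd→0 fwd↓0
  step 1 · PE0,1: acc=6; fwd→2 fwd↓6
  step 2 · PE0,1: acc=27; fwd→9 fwd↓27
Under OS (3×2), PE[0][1]:
  step 0 · PE0,1: acc=0; fwd→0 fwd↓0
  step 1 · PE0,1: acc=6; fwd→2 fwd↓3
  step 2 · PE0,1: acc=16; fwd→5 fwd↓2
Under RS (3×2), PE[0][1]:
  step 0 · PE0,1: acc=0; fwd→0 fwd↓0
  step 1 · PE0,1: acc=33; fwd→33 fwd↓3
  step 2 · PE0,1: acc=16; fwd→16 fwd↓2

dataflow = WS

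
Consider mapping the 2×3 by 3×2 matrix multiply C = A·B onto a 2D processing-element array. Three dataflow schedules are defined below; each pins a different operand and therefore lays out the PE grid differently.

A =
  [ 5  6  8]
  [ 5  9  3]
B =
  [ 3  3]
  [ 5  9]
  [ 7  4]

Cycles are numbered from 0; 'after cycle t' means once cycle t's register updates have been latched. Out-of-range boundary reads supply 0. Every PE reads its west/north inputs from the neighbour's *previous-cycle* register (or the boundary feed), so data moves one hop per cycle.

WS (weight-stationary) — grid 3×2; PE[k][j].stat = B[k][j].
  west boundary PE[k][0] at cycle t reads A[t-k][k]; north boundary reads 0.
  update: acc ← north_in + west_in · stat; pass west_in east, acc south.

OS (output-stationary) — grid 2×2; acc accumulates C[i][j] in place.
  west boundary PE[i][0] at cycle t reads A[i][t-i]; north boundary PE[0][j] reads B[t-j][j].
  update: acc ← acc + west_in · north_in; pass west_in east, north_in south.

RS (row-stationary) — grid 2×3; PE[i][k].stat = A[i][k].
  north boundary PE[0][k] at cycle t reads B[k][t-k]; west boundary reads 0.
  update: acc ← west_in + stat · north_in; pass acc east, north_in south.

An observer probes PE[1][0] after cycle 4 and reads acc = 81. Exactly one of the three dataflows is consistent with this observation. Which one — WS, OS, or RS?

Under WS (3×2), PE[1][0]:
  step 0 · PE1,0: acc=0; fwd→0 fwd↓0
  step 1 · PE1,0: acc=45; fwd→6 fwd↓45
  step 2 · PE1,0: acc=60; fwd→9 fwd↓60
  step 3 · PE1,0: acc=0; fwd→0 fwd↓0
  step 4 · PE1,0: acc=0; fwd→0 fwd↓0
Under OS (2×2), PE[1][0]:
  step 0 · PE1,0: acc=0; fwd→0 fwd↓0
  step 1 · PE1,0: acc=15; fwd→5 fwd↓3
  step 2 · PE1,0: acc=60; fwd→9 fwd↓5
  step 3 · PE1,0: acc=81; fwd→3 fwd↓7
  step 4 · PE1,0: acc=81; fwd→0 fwd↓0
Under RS (2×3), PE[1][0]:
  step 0 · PE1,0: acc=0; fwd→0 fwd↓0
  step 1 · PE1,0: acc=15; fwd→15 fwd↓3
  step 2 · PE1,0: acc=15; fwd→15 fwd↓3
  step 3 · PE1,0: acc=0; fwd→0 fwd↓0
  step 4 · PE1,0: acc=0; fwd→0 fwd↓0

dataflow = OS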